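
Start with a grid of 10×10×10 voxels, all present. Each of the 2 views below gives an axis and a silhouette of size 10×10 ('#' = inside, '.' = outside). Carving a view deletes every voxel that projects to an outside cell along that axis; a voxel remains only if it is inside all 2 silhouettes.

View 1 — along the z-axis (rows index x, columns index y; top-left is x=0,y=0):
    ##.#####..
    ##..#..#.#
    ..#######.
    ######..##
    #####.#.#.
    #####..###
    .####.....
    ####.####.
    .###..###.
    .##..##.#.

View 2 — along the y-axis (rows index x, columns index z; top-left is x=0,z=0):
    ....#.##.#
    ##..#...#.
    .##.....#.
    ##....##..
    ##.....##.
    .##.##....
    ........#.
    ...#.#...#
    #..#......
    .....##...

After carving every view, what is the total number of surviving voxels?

remaining voxels: 211

full grid |V| = 1000
[1] z-view keeps 65 columns → grid now 650
[2] y-view keeps 31 columns → grid now 211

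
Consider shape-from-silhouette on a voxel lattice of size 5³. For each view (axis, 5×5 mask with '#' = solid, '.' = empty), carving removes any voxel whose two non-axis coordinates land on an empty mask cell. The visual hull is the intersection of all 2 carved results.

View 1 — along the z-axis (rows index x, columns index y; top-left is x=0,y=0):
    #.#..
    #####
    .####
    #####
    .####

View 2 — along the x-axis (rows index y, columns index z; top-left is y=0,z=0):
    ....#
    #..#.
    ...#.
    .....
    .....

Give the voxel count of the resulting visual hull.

start: 5×5×5 = 125 voxels
[1] z-view keeps 20 columns → grid now 100
[2] x-view keeps 4 columns → grid now 16

remaining voxels: 16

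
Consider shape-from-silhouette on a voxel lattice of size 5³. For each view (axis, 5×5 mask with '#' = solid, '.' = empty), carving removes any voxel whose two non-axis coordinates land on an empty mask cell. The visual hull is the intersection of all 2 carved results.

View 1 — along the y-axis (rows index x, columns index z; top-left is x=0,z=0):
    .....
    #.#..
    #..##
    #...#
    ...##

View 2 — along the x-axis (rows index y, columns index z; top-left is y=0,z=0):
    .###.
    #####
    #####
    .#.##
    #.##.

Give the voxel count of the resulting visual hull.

initial block: 5^3 = 125
  1. axis=1 (XZ plane), |mask|=9  ⇒  voxels=45
  2. axis=0 (YZ plane), |mask|=19  ⇒  voxels=32

32 voxels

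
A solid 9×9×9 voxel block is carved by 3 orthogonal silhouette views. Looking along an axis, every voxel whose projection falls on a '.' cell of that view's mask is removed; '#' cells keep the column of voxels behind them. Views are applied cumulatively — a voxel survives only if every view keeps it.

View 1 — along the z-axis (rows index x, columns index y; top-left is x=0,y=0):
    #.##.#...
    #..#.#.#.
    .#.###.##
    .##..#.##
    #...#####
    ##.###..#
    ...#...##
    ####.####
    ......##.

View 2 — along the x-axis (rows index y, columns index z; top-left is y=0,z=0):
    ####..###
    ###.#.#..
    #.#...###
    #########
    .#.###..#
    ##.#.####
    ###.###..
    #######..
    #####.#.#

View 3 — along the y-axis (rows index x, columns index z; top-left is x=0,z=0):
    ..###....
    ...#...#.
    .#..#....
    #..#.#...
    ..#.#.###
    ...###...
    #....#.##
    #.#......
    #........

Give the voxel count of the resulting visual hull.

91 voxels

initial block: 9^3 = 729
  1. axis=2 (XY plane), |mask|=44  ⇒  voxels=396
  2. axis=0 (YZ plane), |mask|=58  ⇒  voxels=297
  3. axis=1 (XZ plane), |mask|=25  ⇒  voxels=91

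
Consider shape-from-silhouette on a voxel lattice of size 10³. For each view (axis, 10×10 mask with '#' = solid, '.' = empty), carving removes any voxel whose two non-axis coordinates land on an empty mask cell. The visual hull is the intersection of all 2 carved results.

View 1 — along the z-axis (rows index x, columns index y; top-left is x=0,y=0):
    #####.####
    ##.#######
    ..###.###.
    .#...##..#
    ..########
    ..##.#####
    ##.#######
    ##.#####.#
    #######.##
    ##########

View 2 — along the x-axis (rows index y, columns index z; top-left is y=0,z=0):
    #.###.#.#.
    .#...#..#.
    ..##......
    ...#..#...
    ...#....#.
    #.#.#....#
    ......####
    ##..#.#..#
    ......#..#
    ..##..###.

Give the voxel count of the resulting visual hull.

before carving: 1000 voxels (10×10×10)
step 1: project along z, AND mask (79/100) → |grid| = 790
step 2: project along x, AND mask (35/100) → |grid| = 276

remaining voxels: 276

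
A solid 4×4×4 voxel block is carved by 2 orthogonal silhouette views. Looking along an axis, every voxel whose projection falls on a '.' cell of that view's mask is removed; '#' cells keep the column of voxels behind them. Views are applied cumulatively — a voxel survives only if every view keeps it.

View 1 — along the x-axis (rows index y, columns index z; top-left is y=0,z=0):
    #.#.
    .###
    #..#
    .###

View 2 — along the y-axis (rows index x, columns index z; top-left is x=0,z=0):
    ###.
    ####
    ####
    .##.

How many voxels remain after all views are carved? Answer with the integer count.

|visual hull| = 32

full grid |V| = 64
[1] x-view keeps 10 columns → grid now 40
[2] y-view keeps 13 columns → grid now 32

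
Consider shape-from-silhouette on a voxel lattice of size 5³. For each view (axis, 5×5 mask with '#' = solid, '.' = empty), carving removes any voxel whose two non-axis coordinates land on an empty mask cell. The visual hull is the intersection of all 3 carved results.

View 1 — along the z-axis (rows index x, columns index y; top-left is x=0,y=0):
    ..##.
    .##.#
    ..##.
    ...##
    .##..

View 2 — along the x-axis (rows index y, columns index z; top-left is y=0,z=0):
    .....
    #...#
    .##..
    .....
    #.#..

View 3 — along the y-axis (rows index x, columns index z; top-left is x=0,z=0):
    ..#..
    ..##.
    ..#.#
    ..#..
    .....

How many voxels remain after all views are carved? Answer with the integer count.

voxel count = 5

initial block: 5^3 = 125
step 1: project along z, AND mask (11/25) → |grid| = 55
step 2: project along x, AND mask (6/25) → |grid| = 16
step 3: project along y, AND mask (6/25) → |grid| = 5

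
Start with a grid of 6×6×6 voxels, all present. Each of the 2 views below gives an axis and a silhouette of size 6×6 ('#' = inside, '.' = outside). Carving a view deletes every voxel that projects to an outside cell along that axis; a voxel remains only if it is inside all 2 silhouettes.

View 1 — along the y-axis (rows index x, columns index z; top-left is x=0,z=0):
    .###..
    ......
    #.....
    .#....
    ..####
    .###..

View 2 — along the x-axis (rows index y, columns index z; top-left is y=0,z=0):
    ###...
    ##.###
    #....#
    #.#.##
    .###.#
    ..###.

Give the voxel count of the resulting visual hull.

remaining voxels: 41

start: 6×6×6 = 216 voxels
[1] y-view keeps 12 columns → grid now 72
[2] x-view keeps 21 columns → grid now 41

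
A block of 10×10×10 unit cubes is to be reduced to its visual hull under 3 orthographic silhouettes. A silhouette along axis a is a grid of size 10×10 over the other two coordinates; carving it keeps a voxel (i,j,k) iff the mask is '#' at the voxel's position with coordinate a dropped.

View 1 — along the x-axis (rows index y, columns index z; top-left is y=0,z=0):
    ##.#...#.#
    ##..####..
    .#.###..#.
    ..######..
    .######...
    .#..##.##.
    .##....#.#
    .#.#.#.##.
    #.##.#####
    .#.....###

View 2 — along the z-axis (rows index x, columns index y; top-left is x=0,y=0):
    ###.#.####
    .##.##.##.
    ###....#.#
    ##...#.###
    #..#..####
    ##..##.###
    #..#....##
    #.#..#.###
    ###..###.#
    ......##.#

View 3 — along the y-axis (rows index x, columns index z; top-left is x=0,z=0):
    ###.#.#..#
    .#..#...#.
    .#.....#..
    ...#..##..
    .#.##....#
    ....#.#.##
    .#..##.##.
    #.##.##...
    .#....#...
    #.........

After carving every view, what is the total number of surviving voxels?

full grid |V| = 1000
after view 1 [x-axis, 54 of 100 cells solid] → remaining = 540
after view 2 [z-axis, 58 of 100 cells solid] → remaining = 309
after view 3 [y-axis, 35 of 100 cells solid] → remaining = 113

remaining voxels: 113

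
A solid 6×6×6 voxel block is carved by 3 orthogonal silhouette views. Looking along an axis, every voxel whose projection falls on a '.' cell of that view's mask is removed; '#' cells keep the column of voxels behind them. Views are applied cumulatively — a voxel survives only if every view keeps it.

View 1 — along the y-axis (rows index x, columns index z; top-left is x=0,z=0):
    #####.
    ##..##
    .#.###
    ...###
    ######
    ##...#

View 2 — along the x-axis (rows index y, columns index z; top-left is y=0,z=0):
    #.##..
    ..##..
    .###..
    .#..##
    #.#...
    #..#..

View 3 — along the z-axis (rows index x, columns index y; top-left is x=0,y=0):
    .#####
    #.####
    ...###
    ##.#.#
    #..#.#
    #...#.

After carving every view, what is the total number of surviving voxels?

remaining voxels: 37

start: 6×6×6 = 216 voxels
step 1: project along y, AND mask (25/36) → |grid| = 150
step 2: project along x, AND mask (15/36) → |grid| = 56
step 3: project along z, AND mask (22/36) → |grid| = 37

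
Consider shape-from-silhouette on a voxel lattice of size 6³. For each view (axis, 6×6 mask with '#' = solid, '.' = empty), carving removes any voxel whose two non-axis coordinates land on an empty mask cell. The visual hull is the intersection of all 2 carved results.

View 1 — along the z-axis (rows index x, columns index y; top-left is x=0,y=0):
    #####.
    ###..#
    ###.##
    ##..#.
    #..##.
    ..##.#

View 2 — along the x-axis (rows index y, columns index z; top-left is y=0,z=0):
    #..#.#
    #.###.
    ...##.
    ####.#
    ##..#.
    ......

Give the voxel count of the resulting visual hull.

before carving: 216 voxels (6×6×6)
V1 z: intersect with XY mask (23 set) -- 138 left
V2 x: intersect with YZ mask (17 set) -- 66 left

|visual hull| = 66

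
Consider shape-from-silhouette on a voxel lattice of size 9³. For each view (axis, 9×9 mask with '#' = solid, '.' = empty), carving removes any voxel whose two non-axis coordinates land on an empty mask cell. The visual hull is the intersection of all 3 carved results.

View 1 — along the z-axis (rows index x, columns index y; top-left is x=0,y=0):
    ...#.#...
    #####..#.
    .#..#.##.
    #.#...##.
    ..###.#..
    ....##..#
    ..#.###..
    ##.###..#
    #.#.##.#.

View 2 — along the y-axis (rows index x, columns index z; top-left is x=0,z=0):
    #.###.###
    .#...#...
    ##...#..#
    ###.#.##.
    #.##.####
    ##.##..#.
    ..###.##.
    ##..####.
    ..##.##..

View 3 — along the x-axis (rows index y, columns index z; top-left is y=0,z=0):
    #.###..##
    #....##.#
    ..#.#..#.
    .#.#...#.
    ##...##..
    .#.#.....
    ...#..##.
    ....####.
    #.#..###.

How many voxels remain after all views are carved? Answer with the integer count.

full grid |V| = 729
step 1: project along z, AND mask (38/81) → |grid| = 342
step 2: project along y, AND mask (46/81) → |grid| = 185
step 3: project along x, AND mask (34/81) → |grid| = 76

|visual hull| = 76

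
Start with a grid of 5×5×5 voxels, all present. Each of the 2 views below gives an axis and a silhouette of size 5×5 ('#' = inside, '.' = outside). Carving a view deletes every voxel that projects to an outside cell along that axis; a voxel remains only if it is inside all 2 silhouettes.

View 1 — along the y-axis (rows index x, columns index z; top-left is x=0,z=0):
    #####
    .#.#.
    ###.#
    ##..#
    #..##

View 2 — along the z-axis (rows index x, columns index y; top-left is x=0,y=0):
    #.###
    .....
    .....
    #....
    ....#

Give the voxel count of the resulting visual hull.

before carving: 125 voxels (5×5×5)
[1] y-view keeps 17 columns → grid now 85
[2] z-view keeps 6 columns → grid now 26

|visual hull| = 26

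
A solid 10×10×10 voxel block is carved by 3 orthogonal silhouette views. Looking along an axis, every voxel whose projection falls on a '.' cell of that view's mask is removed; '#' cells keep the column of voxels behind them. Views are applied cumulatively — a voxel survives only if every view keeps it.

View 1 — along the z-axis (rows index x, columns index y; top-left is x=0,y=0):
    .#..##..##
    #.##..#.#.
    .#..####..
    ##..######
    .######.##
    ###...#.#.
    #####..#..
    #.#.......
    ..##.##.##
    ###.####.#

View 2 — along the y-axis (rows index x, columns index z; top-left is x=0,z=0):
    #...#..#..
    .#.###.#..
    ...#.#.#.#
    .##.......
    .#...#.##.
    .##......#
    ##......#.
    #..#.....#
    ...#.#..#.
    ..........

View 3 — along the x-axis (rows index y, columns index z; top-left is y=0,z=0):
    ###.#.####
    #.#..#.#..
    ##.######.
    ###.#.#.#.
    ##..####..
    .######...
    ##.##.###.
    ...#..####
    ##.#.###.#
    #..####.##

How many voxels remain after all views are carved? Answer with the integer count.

remaining voxels: 106

start: 10×10×10 = 1000 voxels
  1. axis=2 (XY plane), |mask|=58  ⇒  voxels=580
  2. axis=1 (XZ plane), |mask|=30  ⇒  voxels=165
  3. axis=0 (YZ plane), |mask|=64  ⇒  voxels=106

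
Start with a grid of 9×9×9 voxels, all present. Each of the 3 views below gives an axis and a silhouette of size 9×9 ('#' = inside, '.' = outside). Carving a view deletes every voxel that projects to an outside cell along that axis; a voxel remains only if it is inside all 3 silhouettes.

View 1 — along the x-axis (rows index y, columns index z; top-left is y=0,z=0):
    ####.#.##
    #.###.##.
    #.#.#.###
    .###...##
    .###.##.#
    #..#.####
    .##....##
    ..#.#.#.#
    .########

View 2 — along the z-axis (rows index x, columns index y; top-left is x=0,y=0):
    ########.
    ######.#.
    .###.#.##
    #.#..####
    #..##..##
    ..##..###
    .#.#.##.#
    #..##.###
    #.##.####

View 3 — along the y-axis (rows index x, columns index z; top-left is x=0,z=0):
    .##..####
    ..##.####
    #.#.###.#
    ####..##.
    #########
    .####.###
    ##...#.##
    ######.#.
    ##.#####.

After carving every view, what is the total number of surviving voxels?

initial block: 9^3 = 729
after view 1 [x-axis, 52 of 81 cells solid] → remaining = 468
after view 2 [z-axis, 55 of 81 cells solid] → remaining = 314
after view 3 [y-axis, 59 of 81 cells solid] → remaining = 232

|visual hull| = 232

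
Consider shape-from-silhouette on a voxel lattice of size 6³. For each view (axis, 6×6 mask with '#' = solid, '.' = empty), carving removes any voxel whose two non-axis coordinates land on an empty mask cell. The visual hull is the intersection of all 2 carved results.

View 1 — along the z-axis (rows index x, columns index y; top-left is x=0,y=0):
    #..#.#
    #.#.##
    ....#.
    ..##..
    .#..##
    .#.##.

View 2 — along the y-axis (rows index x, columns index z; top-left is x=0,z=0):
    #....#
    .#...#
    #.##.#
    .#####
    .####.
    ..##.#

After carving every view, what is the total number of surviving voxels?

before carving: 216 voxels (6×6×6)
carve view 1 (along z, XY-mask fill 16/36): 96 voxels remain
carve view 2 (along y, XZ-mask fill 20/36): 49 voxels remain

49 voxels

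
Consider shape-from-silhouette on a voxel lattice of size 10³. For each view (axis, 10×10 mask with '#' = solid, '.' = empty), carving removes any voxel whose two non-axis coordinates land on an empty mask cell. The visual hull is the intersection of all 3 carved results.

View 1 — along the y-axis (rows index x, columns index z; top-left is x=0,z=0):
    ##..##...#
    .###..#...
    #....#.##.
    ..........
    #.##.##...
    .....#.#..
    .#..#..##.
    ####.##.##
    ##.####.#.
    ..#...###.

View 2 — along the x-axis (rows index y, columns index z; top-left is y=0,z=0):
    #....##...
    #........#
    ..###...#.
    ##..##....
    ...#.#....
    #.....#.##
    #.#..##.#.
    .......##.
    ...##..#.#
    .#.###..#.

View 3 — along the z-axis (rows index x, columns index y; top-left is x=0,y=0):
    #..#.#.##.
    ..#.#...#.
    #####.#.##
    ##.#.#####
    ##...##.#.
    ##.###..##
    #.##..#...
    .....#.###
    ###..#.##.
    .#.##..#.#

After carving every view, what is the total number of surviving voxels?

remaining voxels: 75

initial block: 10^3 = 1000
  1. axis=1 (XZ plane), |mask|=43  ⇒  voxels=430
  2. axis=0 (YZ plane), |mask|=35  ⇒  voxels=155
  3. axis=2 (XY plane), |mask|=55  ⇒  voxels=75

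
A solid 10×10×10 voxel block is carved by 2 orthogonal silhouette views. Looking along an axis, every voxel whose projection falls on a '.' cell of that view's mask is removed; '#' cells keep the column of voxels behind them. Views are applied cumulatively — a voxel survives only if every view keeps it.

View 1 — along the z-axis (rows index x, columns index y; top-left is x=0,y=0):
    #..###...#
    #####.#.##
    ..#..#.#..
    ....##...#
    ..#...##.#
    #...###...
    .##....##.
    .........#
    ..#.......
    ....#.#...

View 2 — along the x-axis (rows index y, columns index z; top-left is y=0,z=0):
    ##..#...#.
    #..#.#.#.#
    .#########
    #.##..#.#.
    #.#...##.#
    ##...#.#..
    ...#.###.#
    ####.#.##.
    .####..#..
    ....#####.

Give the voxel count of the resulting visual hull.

before carving: 1000 voxels (10×10×10)
[1] z-view keeps 35 columns → grid now 350
[2] x-view keeps 54 columns → grid now 194

|visual hull| = 194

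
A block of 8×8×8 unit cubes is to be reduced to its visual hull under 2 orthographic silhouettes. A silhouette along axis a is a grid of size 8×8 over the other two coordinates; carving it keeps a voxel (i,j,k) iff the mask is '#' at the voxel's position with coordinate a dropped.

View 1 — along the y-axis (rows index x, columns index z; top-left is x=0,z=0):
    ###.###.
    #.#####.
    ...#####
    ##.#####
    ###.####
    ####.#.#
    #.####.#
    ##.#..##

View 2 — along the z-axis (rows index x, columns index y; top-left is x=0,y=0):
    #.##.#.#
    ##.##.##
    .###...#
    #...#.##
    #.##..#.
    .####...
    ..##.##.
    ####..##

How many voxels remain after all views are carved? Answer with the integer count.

start: 8×8×8 = 512 voxels
carve view 1 (along y, XZ-mask fill 48/64): 384 voxels remain
carve view 2 (along z, XY-mask fill 37/64): 220 voxels remain

|visual hull| = 220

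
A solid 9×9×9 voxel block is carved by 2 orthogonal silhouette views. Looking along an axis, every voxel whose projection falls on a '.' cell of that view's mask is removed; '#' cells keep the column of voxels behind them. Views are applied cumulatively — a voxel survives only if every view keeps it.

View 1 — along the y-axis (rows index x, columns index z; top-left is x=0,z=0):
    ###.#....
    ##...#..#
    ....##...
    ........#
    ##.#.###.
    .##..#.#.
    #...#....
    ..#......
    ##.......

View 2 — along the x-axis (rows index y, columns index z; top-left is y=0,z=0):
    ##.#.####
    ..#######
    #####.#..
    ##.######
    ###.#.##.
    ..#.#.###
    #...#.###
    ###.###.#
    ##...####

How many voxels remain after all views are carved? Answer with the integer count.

162 voxels

start: 9×9×9 = 729 voxels
  1. axis=1 (XZ plane), |mask|=26  ⇒  voxels=234
  2. axis=0 (YZ plane), |mask|=57  ⇒  voxels=162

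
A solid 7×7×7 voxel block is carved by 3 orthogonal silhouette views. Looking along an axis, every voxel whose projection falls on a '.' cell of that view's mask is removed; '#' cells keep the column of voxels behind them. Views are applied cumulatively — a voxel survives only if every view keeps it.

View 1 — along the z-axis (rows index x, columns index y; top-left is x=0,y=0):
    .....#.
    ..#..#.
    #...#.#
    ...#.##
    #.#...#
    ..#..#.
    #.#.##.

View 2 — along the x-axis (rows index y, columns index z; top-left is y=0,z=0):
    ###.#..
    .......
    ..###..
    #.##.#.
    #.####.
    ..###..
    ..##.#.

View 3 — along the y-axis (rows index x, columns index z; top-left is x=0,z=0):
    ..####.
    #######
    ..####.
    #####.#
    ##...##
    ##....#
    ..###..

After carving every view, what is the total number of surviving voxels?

before carving: 343 voxels (7×7×7)
after view 1 [z-axis, 18 of 49 cells solid] → remaining = 126
after view 2 [x-axis, 22 of 49 cells solid] → remaining = 62
after view 3 [y-axis, 31 of 49 cells solid] → remaining = 40

voxel count = 40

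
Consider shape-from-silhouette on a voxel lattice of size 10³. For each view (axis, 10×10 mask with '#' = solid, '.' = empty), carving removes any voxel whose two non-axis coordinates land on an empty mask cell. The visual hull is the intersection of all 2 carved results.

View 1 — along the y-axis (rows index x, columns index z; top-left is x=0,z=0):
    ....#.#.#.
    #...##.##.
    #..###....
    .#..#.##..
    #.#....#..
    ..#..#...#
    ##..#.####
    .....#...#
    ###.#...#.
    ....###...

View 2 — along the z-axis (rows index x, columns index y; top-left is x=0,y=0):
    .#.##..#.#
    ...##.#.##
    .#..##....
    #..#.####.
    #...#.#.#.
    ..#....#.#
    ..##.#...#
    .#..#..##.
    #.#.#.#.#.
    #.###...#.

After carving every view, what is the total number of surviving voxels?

|visual hull| = 173

initial block: 10^3 = 1000
V1 y: intersect with XZ mask (39 set) -- 390 left
V2 z: intersect with XY mask (44 set) -- 173 left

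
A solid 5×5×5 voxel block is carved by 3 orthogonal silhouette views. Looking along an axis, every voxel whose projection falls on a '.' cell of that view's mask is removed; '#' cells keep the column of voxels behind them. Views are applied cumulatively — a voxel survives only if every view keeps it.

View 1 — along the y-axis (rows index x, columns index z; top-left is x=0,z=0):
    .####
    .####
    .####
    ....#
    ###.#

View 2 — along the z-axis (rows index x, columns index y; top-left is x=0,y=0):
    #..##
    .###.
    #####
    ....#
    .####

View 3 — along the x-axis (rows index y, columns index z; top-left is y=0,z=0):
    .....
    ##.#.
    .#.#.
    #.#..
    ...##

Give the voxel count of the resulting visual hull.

|visual hull| = 22

initial block: 5^3 = 125
  1. axis=1 (XZ plane), |mask|=17  ⇒  voxels=85
  2. axis=2 (XY plane), |mask|=16  ⇒  voxels=61
  3. axis=0 (YZ plane), |mask|=9  ⇒  voxels=22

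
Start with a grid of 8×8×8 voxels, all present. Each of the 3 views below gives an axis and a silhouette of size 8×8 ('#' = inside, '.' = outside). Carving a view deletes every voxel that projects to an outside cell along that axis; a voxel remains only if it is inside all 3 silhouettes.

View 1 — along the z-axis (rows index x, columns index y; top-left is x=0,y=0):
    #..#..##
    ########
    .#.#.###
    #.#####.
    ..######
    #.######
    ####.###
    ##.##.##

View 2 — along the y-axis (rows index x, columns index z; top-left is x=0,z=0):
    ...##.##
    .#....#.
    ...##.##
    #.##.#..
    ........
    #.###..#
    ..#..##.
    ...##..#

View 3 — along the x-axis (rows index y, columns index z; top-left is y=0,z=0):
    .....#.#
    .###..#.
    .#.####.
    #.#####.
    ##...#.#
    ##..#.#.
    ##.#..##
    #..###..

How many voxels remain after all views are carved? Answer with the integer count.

|visual hull| = 80

full grid |V| = 512
  1. axis=2 (XY plane), |mask|=49  ⇒  voxels=392
  2. axis=1 (XZ plane), |mask|=25  ⇒  voxels=150
  3. axis=0 (YZ plane), |mask|=34  ⇒  voxels=80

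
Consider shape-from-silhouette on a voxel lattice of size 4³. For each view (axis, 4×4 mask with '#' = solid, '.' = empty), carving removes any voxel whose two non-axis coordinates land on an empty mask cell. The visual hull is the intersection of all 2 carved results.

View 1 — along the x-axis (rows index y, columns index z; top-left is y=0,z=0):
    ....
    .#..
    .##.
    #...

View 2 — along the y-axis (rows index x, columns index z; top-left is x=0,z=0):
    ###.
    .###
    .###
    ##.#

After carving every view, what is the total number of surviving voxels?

before carving: 64 voxels (4×4×4)
V1 x: intersect with YZ mask (4 set) -- 16 left
V2 y: intersect with XZ mask (12 set) -- 13 left

remaining voxels: 13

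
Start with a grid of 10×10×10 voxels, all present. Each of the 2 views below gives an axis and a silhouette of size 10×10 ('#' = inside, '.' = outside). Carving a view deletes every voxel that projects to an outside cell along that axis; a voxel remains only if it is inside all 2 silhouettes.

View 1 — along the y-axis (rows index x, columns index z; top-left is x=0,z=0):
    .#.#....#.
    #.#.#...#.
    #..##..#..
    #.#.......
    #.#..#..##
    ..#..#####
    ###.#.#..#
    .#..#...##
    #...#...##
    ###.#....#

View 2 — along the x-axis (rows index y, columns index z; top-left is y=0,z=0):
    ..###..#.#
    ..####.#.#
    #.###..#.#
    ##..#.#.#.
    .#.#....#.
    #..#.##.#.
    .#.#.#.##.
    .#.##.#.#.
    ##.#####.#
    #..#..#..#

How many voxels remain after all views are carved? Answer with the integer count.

215 voxels

start: 10×10×10 = 1000 voxels
after view 1 [y-axis, 43 of 100 cells solid] → remaining = 430
after view 2 [x-axis, 52 of 100 cells solid] → remaining = 215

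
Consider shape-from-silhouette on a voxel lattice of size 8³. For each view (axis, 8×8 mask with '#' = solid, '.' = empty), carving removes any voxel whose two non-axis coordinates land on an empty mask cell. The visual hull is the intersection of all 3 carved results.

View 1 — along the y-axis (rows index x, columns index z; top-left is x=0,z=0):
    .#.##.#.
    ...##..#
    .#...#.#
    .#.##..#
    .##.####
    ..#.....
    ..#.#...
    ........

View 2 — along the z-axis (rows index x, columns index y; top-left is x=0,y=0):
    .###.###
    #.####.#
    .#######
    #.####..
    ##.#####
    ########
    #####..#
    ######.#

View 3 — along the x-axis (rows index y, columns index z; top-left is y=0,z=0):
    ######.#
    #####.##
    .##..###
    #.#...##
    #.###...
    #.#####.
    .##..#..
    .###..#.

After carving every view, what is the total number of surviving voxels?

full grid |V| = 512
V1 y: intersect with XZ mask (23 set) -- 184 left
V2 z: intersect with XY mask (52 set) -- 145 left
V3 x: intersect with YZ mask (40 set) -- 87 left

|visual hull| = 87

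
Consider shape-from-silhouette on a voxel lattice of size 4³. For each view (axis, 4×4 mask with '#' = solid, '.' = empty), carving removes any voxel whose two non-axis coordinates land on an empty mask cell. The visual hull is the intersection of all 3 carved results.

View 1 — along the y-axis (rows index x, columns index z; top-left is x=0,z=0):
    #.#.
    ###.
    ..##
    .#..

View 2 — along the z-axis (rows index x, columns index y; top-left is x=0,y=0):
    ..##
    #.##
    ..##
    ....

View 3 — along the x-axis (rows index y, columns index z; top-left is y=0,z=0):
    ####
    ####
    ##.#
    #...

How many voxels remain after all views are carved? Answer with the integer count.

|visual hull| = 9

initial block: 4^3 = 64
step 1: project along y, AND mask (8/16) → |grid| = 32
step 2: project along z, AND mask (7/16) → |grid| = 17
step 3: project along x, AND mask (12/16) → |grid| = 9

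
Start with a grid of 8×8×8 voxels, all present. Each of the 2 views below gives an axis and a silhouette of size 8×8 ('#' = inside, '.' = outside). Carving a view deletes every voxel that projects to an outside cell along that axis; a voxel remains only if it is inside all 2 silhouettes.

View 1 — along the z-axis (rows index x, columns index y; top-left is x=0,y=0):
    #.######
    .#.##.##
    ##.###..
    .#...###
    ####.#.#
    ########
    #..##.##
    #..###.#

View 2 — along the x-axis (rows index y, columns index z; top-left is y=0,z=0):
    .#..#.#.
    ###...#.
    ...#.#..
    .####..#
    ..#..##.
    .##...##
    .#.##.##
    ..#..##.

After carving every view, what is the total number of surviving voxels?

167 voxels

start: 8×8×8 = 512 voxels
V1 z: intersect with XY mask (45 set) -- 360 left
V2 x: intersect with YZ mask (29 set) -- 167 left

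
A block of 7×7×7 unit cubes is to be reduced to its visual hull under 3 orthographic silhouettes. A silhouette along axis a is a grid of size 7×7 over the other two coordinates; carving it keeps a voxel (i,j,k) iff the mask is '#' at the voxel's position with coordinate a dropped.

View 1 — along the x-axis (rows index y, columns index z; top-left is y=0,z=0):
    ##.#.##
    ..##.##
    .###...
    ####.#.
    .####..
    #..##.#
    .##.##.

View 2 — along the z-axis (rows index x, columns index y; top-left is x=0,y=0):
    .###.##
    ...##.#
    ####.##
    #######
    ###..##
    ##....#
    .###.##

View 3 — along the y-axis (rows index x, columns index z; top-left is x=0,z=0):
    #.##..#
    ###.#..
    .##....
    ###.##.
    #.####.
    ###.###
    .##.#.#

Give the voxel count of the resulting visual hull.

full grid |V| = 343
V1 x: intersect with YZ mask (29 set) -- 203 left
V2 z: intersect with XY mask (34 set) -- 140 left
V3 y: intersect with XZ mask (30 set) -- 85 left

voxel count = 85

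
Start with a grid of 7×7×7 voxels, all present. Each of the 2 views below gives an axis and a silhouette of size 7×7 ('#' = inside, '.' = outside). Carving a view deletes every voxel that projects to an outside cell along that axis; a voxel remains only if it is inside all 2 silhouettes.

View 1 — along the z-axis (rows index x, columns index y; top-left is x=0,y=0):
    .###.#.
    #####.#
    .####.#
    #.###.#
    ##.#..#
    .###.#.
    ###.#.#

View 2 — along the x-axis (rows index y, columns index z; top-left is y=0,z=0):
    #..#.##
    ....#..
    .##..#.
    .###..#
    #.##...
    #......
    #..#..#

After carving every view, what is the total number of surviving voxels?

before carving: 343 voxels (7×7×7)
after view 1 [z-axis, 33 of 49 cells solid] → remaining = 231
after view 2 [x-axis, 19 of 49 cells solid] → remaining = 93

|visual hull| = 93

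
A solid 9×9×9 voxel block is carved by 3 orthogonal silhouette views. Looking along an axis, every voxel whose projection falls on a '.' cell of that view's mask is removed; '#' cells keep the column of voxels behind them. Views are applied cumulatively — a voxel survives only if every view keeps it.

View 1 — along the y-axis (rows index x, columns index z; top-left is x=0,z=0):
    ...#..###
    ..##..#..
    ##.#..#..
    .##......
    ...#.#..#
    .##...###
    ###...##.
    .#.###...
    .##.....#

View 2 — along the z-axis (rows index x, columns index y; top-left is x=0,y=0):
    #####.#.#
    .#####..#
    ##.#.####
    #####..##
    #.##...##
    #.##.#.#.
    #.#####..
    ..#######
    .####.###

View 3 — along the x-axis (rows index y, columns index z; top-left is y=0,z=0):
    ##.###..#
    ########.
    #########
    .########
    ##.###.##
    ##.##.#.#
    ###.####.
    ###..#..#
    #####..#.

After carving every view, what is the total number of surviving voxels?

full grid |V| = 729
carve view 1 (along y, XZ-mask fill 33/81): 297 voxels remain
carve view 2 (along z, XY-mask fill 57/81): 207 voxels remain
carve view 3 (along x, YZ-mask fill 62/81): 160 voxels remain

160 voxels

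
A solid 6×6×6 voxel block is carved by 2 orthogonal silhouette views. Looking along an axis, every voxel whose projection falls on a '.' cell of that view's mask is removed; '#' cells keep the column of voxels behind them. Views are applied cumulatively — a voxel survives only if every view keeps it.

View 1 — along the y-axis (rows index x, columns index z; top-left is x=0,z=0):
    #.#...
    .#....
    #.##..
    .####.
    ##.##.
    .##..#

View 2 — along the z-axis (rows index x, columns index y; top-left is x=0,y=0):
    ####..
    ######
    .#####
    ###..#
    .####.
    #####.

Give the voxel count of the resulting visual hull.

initial block: 6^3 = 216
step 1: project along y, AND mask (17/36) → |grid| = 102
step 2: project along z, AND mask (28/36) → |grid| = 76

76 voxels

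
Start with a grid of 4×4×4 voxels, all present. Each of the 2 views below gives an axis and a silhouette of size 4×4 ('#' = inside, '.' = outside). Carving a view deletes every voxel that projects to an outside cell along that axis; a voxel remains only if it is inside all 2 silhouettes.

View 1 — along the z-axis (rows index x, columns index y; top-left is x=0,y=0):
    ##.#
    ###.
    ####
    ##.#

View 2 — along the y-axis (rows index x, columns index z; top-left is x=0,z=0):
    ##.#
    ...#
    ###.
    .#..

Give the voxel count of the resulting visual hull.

initial block: 4^3 = 64
step 1: project along z, AND mask (13/16) → |grid| = 52
step 2: project along y, AND mask (8/16) → |grid| = 27

remaining voxels: 27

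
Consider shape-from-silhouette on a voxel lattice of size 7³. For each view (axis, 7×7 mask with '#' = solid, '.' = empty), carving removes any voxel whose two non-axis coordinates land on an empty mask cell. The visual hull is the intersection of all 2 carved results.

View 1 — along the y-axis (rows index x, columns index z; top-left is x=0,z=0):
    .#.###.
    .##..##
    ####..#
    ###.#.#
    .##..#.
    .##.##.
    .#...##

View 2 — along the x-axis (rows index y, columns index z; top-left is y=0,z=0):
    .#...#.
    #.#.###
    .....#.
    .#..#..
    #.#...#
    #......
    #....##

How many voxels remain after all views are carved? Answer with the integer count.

remaining voxels: 70

start: 7×7×7 = 343 voxels
step 1: project along y, AND mask (28/49) → |grid| = 196
step 2: project along x, AND mask (17/49) → |grid| = 70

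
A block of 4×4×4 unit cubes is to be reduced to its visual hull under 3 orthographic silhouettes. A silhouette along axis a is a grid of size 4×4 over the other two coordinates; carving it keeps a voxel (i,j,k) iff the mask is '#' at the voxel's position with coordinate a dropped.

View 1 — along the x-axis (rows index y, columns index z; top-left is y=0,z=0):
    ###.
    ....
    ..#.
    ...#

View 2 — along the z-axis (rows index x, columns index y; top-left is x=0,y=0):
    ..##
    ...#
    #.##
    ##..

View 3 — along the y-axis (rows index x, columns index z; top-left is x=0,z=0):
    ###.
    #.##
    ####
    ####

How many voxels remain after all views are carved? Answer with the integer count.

10 voxels

start: 4×4×4 = 64 voxels
carve view 1 (along x, YZ-mask fill 5/16): 20 voxels remain
carve view 2 (along z, XY-mask fill 8/16): 11 voxels remain
carve view 3 (along y, XZ-mask fill 14/16): 10 voxels remain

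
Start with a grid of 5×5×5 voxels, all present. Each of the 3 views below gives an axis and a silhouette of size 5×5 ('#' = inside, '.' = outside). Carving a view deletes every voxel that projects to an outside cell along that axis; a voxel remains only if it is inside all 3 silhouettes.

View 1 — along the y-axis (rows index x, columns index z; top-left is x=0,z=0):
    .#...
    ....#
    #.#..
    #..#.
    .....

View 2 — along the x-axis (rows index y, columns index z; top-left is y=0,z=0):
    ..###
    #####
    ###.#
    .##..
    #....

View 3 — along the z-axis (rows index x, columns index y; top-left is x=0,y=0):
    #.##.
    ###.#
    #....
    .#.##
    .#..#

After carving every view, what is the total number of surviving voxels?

9 voxels

before carving: 125 voxels (5×5×5)
carve view 1 (along y, XZ-mask fill 6/25): 30 voxels remain
carve view 2 (along x, YZ-mask fill 15/25): 18 voxels remain
carve view 3 (along z, XY-mask fill 13/25): 9 voxels remain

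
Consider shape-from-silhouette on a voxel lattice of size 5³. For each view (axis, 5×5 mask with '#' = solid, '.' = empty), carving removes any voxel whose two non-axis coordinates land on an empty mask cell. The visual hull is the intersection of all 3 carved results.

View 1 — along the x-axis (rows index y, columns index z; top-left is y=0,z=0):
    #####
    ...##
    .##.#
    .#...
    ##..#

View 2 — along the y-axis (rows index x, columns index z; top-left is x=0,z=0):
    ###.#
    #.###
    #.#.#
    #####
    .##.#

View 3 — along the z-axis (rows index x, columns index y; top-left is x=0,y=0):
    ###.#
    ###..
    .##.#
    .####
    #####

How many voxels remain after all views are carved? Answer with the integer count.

remaining voxels: 43

full grid |V| = 125
step 1: project along x, AND mask (14/25) → |grid| = 70
step 2: project along y, AND mask (19/25) → |grid| = 54
step 3: project along z, AND mask (19/25) → |grid| = 43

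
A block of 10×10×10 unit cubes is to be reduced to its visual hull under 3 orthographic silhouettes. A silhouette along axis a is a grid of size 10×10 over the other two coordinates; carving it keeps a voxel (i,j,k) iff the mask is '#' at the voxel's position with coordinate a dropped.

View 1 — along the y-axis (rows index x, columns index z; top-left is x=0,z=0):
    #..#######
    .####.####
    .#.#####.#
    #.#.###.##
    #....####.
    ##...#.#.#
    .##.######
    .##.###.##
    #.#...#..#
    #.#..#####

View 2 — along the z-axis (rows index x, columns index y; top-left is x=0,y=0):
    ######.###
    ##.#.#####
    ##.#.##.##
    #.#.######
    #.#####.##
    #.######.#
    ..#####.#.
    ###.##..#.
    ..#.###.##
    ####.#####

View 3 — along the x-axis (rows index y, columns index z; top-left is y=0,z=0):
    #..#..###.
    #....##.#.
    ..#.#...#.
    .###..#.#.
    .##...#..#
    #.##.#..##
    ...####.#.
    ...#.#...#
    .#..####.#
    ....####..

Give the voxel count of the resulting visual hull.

start: 10×10×10 = 1000 voxels
step 1: project along y, AND mask (66/100) → |grid| = 660
step 2: project along z, AND mask (75/100) → |grid| = 498
step 3: project along x, AND mask (45/100) → |grid| = 234

|visual hull| = 234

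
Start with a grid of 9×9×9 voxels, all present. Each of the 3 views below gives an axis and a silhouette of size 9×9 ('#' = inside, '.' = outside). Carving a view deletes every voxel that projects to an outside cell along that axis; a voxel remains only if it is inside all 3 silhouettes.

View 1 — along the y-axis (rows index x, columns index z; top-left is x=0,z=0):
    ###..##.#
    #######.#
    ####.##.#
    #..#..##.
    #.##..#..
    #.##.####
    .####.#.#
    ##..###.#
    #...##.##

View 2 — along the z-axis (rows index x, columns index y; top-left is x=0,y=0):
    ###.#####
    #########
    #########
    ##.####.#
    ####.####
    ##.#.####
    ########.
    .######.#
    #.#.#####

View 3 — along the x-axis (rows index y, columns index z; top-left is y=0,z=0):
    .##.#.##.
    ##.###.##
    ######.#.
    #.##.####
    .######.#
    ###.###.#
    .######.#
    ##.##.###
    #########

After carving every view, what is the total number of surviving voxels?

|visual hull| = 321

initial block: 9^3 = 729
  1. axis=1 (XZ plane), |mask|=53  ⇒  voxels=477
  2. axis=2 (XY plane), |mask|=70  ⇒  voxels=417
  3. axis=0 (YZ plane), |mask|=63  ⇒  voxels=321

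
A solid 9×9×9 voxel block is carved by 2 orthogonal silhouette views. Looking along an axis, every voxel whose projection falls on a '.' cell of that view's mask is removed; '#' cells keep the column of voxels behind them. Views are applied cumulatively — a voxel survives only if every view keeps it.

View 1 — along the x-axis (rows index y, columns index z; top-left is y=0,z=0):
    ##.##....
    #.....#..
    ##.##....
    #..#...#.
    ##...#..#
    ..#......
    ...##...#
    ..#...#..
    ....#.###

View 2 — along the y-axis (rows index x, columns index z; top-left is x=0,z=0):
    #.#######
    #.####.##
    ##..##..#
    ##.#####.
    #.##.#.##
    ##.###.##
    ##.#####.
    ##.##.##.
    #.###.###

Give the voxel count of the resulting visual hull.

start: 9×9×9 = 729 voxels
[1] x-view keeps 27 columns → grid now 243
[2] y-view keeps 60 columns → grid now 188

188 voxels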